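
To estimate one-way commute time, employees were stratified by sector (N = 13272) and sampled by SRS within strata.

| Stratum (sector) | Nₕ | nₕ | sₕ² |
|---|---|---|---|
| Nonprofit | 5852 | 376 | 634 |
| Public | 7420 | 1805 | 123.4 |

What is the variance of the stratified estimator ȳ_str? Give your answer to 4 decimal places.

0.3229

Var(ȳ_str) = Σₕ Wₕ²(1 − fₕ)sₕ²/nₕ with Wₕ = Nₕ/N, N = 13272.
Nonprofit: Wₕ = 0.44092827; term = 0.44092827²·(1 − 0.06425154)·634/376 = 0.30675837.
Public: Wₕ = 0.55907173; term = 0.55907173²·(1 − 0.24326146)·123.4/1805 = 0.01617033.
Sum = 0.3229287.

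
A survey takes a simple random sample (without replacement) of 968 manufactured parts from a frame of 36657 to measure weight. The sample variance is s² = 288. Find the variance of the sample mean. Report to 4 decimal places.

Under SRS without replacement, Var(ȳ) = (1 − f)·s²/n with f = n/N = 968/36657 = 0.02640696.
Var(ȳ) = (1 − 0.02640696)·288/968 = 0.97359304·0.29752066 = 0.28966404.

0.2897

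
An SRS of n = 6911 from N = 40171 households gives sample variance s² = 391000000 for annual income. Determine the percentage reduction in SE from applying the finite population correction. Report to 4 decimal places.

f = n/N = 6911/40171 = 0.17203953.
SE_no-fpc = √(s²/n) = 237.85809; SE_fpc = √((1−f)s²/n) = 216.43263.
Ratio = √(1−f) = 0.90992333. Reduction = 100·(1 − 0.90992333) = 9.0077%.

9.0077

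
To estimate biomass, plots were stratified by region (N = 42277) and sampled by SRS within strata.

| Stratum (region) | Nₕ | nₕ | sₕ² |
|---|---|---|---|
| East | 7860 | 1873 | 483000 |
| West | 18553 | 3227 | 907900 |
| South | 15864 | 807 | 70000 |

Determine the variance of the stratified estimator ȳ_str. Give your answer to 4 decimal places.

Var(ȳ_str) = Σₕ Wₕ²(1 − fₕ)sₕ²/nₕ with Wₕ = Nₕ/N, N = 42277.
East: Wₕ = 0.18591669; term = 0.18591669²·(1 − 0.23829517)·483000/1873 = 6.7894225.
West: Wₕ = 0.43884382; term = 0.43884382²·(1 − 0.17393413)·907900/3227 = 44.758311.
South: Wₕ = 0.37523949; term = 0.37523949²·(1 − 0.05086989)·70000/807 = 11.592239.
Sum = 63.139973.

63.1400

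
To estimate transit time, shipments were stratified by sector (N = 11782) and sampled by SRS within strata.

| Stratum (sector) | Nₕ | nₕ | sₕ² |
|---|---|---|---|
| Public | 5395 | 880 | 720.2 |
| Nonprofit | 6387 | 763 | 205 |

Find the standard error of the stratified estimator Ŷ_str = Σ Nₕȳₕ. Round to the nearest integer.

Var(Ŷ_str) = Σₕ Nₕ²(1 − fₕ)sₕ²/nₕ.
Public: 5395²·(1 − 880/5395)·720.2/880 = 1.9935156 × 10^7.
Nonprofit: 6387²·(1 − 763/6387)·205/763 = 9.650983 × 10^6.
Sum = 2.9586139 × 10^7.
SE = √(2.9586139 × 10^7) = 5439.

5439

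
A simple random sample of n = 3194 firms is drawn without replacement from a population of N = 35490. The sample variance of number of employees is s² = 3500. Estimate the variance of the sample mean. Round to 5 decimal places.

Under SRS without replacement, Var(ȳ) = (1 − f)·s²/n with f = n/N = 3194/35490 = 0.08999718.
Var(ȳ) = (1 − 0.08999718)·3500/3194 = 0.91000282·1.0958046 = 0.9971853.

0.99719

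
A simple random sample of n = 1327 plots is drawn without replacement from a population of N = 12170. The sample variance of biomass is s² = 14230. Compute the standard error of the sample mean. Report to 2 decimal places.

3.09

Under SRS without replacement, Var(ȳ) = (1 − f)·s²/n with f = n/N = 1327/12170 = 0.10903862.
Var(ȳ) = (1 − 0.10903862)·14230/1327 = 0.89096138·10.723436 = 9.5541676.
SE(ȳ) = √(9.5541676) = 3.09.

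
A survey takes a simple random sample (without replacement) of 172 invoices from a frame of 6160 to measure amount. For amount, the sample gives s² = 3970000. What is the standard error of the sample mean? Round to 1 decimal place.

Under SRS without replacement, Var(ȳ) = (1 − f)·s²/n with f = n/N = 172/6160 = 0.02792208.
Var(ȳ) = (1 − 0.02792208)·3970000/172 = 0.97207792·23081.395 = 22436.915.
SE(ȳ) = √(22436.915) = 149.8.

149.8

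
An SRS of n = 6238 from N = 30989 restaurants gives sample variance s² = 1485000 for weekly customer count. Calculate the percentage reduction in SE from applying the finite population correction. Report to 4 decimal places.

10.6298

f = n/N = 6238/30989 = 0.20129723.
SE_no-fpc = √(s²/n) = 15.429098; SE_fpc = √((1−f)s²/n) = 13.789012.
Ratio = √(1−f) = 0.89370172. Reduction = 100·(1 − 0.89370172) = 10.6298%.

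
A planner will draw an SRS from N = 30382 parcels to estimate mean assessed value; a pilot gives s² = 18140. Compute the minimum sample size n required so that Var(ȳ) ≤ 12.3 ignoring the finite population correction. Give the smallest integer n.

1475

Without fpc, n₀ = s²/D = 18140/12.3 = 1474.7967.
Rounding up, n = 1475.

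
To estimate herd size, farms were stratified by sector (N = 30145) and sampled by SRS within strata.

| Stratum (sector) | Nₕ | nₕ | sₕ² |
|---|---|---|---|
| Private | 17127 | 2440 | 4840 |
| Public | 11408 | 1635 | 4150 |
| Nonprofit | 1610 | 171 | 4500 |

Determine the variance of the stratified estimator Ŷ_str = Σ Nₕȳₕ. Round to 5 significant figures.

Var(Ŷ_str) = Σₕ Nₕ²(1 − fₕ)sₕ²/nₕ.
Private: 17127²·(1 − 2440/17127)·4840/2440 = 4.9896482 × 10^8.
Public: 11408²·(1 − 1635/11408)·4150/1635 = 2.8298782 × 10^8.
Nonprofit: 1610²·(1 − 171/1610)·4500/171 = 6.0968158 × 10^7.
Sum = 8.429208 × 10^8.

8.4292 × 10^8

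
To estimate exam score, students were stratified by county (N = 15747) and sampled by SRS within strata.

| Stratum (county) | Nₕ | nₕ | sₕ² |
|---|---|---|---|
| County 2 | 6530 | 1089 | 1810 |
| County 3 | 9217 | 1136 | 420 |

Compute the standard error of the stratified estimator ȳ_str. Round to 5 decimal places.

Var(ȳ_str) = Σₕ Wₕ²(1 − fₕ)sₕ²/nₕ with Wₕ = Nₕ/N, N = 15747.
County 2: Wₕ = 0.41468216; term = 0.41468216²·(1 − 0.16676876)·1810/1089 = 0.238148.
County 3: Wₕ = 0.58531784; term = 0.58531784²·(1 − 0.12325052)·420/1136 = 0.11105292.
Sum = 0.34920092.
SE = √(0.34920092) = 0.59093.

0.59093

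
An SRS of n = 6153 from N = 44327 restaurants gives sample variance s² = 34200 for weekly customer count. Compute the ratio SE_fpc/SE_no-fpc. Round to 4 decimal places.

f = n/N = 6153/44327 = 0.13880930.
SE_no-fpc = √(s²/n) = 2.3575971; SE_fpc = √((1−f)s²/n) = 2.1878586.
Ratio = √(1−f) = 0.92800361.

0.9280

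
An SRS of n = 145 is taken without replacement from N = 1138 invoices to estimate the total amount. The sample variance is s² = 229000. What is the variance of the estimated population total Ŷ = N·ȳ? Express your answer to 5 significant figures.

Var(Ŷ) = N²·Var(ȳ) = N²·(1 − n/N)·s²/n.
f = 145/1138 = 0.12741652; Var(ȳ) = 0.87258348·229000/145 = 1378.0801.
Var(Ŷ) = 1138² · 1378.0801 = 1.7846744 × 10^9.

1.7847 × 10^9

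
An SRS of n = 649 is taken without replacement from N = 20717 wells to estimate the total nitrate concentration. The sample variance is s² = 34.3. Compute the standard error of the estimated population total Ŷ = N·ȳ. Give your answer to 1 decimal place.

Var(Ŷ) = N²·Var(ȳ) = N²·(1 − n/N)·s²/n.
f = 649/20717 = 0.03132693; Var(ȳ) = 0.96867307·34.3/649 = 0.051194894.
Var(Ŷ) = 20717² · 0.051194894 = 2.1972546 × 10^7.
SE(Ŷ) = √(2.1972546 × 10^7) = 4687.5.

4687.5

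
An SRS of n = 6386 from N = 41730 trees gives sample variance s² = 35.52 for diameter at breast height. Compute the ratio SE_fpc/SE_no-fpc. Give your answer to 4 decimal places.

f = n/N = 6386/41730 = 0.15303139.
SE_no-fpc = √(s²/n) = 0.074579939; SE_fpc = √((1−f)s²/n) = 0.068636587.
Ratio = √(1−f) = 0.92030897.

0.9203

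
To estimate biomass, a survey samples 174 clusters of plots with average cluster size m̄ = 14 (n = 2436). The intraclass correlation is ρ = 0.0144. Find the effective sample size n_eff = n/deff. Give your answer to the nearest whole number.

2052

deff = 1 + (14 − 1)·0.0144 = 1 + 0.1872 = 1.1872.
n_eff = 2436 / 1.1872 = 2052.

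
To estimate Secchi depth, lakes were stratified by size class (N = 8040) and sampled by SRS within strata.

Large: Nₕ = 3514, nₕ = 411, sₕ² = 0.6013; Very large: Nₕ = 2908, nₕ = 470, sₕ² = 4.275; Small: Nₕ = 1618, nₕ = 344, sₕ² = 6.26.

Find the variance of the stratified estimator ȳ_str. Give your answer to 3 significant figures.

0.00182

Var(ȳ_str) = Σₕ Wₕ²(1 − fₕ)sₕ²/nₕ with Wₕ = Nₕ/N, N = 8040.
Large: Wₕ = 0.43706468; term = 0.43706468²·(1 − 0.11696073)·0.6013/411 = 2.4678617 × 10^-4.
Very large: Wₕ = 0.36169154; term = 0.36169154²·(1 − 0.16162311)·4.275/470 = 9.9759501 × 10^-4.
Small: Wₕ = 0.20124378; term = 0.20124378²·(1 − 0.21260816)·6.26/344 = 5.8029889 × 10^-4.
Sum = 0.0018246801.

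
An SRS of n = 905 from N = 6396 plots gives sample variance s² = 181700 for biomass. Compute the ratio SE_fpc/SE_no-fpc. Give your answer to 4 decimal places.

0.9266

f = n/N = 905/6396 = 0.14149468.
SE_no-fpc = √(s²/n) = 14.169456; SE_fpc = √((1−f)s²/n) = 13.128789.
Ratio = √(1−f) = 0.92655562.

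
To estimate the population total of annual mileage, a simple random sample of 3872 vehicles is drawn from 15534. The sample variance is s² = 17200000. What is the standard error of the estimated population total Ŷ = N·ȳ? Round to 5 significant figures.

897070

Var(Ŷ) = N²·Var(ȳ) = N²·(1 − n/N)·s²/n.
f = 3872/15534 = 0.24925969; Var(ȳ) = 0.75074031·17200000/3872 = 3334.9001.
Var(Ŷ) = 15534² · 3334.9001 = 8.0472859 × 10^11.
SE(Ŷ) = √(8.0472859 × 10^11) = 897070.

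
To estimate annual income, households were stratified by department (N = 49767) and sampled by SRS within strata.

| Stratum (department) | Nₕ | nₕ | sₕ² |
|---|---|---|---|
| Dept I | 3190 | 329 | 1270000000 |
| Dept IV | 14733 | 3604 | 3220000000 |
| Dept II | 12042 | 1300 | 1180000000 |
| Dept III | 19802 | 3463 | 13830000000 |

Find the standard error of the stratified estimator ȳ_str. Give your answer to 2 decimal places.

Var(ȳ_str) = Σₕ Wₕ²(1 − fₕ)sₕ²/nₕ with Wₕ = Nₕ/N, N = 49767.
Dept I: Wₕ = 0.06409870; term = 0.06409870²·(1 − 0.10313480)·1270000000/329 = 14224.383.
Dept IV: Wₕ = 0.29603954; term = 0.29603954²·(1 − 0.24462092)·3220000000/3604 = 59147.378.
Dept II: Wₕ = 0.24196757; term = 0.24196757²·(1 − 0.10795549)·1180000000/1300 = 47406.676.
Dept III: Wₕ = 0.39789419; term = 0.39789419²·(1 − 0.17488133)·13830000000/3463 = 521700.55.
Sum = 642478.99.
SE = √(642478.99) = 801.55.

801.55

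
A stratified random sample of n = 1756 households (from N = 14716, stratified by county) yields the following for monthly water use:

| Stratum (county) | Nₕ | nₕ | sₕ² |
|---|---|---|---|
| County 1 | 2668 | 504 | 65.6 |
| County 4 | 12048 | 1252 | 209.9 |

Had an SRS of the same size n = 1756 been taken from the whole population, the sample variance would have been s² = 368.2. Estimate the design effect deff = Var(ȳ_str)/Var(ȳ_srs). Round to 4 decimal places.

0.5641

Var(ȳ_str) = Σ Wₕ²(1−fₕ)sₕ²/nₕ with Wₕ = Nₕ/14716:
  County 1: (2668/14716)²·(1−504/2668)·65.6/504 = 0.0034700587
  County 4: (12048/14716)²·(1−1252/12048)·209.9/1252 = 0.10069465
  → Var(ȳ_str) = 0.10416471.
Var(ȳ_srs) = (1 − 1756/14716)·368.2/1756 = 0.18466071.
deff = 0.10416471 / 0.18466071 = 0.5641.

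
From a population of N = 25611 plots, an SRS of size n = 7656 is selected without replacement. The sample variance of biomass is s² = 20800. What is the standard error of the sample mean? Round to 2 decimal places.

Under SRS without replacement, Var(ȳ) = (1 − f)·s²/n with f = n/N = 7656/25611 = 0.29893405.
Var(ȳ) = (1 − 0.29893405)·20800/7656 = 0.70106595·2.7168234 = 1.9046724.
SE(ȳ) = √(1.9046724) = 1.38.

1.38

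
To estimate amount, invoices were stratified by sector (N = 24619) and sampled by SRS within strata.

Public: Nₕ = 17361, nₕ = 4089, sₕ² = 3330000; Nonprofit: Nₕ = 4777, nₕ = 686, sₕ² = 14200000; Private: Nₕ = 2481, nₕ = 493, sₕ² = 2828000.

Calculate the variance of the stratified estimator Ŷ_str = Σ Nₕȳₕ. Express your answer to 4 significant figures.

6.205 × 10^11

Var(Ŷ_str) = Σₕ Nₕ²(1 − fₕ)sₕ²/nₕ.
Public: 17361²·(1 − 4089/17361)·3330000/4089 = 1.8764553 × 10^11.
Nonprofit: 4777²·(1 − 686/4777)·14200000/686 = 4.0452834 × 10^11.
Private: 2481²·(1 − 493/2481)·2828000/493 = 2.829278 × 10^10.
Sum = 6.2046665 × 10^11.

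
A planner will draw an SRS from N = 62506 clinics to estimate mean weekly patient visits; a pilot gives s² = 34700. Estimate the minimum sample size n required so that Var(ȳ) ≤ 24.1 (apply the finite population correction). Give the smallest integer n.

1408

Without fpc, n₀ = s²/D = 34700/24.1 = 1439.8340.
With fpc, (1 − n/N)·s²/n ≤ D requires n ≥ n₀/(1 + n₀/N) = 1439.8340/(1 + 1439.8340/62506) = 1407.4140.
Rounding up, n = 1408.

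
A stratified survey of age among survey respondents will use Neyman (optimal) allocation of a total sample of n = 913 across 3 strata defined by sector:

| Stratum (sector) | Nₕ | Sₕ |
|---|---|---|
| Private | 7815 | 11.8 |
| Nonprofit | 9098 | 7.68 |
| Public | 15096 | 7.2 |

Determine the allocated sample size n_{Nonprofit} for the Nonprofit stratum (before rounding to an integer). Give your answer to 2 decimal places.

Neyman allocation: nₕ = n·NₕSₕ / Σⱼ NⱼSⱼ.
Σ NⱼSⱼ = 7815·11.8 + 9098·7.68 + 15096·7.2 = 270780.84.
n_{Nonprofit} = 913·9098·7.68 / 270780.84 = 235.59.

235.59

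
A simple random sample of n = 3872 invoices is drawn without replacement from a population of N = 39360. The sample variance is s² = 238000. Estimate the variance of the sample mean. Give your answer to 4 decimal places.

Under SRS without replacement, Var(ȳ) = (1 − f)·s²/n with f = n/N = 3872/39360 = 0.09837398.
Var(ȳ) = (1 − 0.09837398)·238000/3872 = 0.90162602·61.466942 = 55.420194.

55.4202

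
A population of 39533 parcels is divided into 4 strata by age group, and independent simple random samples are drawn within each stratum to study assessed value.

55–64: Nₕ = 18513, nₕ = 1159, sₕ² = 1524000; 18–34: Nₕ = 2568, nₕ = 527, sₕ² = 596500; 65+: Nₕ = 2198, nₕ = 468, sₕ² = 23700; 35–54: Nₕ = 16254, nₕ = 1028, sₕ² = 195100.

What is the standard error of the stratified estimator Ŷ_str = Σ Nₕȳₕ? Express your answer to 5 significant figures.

689600

Var(Ŷ_str) = Σₕ Nₕ²(1 − fₕ)sₕ²/nₕ.
55–64: 18513²·(1 − 1159/18513)·1524000/1159 = 4.2245254 × 10^11.
18–34: 2568²·(1 − 527/2568)·596500/527 = 5.9325015 × 10^9.
65+: 2198²·(1 − 468/2198)·23700/468 = 1.9256453 × 10^8.
35–54: 16254²·(1 − 1028/16254)·195100/1028 = 4.6968883 × 10^10.
Sum = 4.7554649 × 10^11.
SE = √(4.7554649 × 10^11) = 689600.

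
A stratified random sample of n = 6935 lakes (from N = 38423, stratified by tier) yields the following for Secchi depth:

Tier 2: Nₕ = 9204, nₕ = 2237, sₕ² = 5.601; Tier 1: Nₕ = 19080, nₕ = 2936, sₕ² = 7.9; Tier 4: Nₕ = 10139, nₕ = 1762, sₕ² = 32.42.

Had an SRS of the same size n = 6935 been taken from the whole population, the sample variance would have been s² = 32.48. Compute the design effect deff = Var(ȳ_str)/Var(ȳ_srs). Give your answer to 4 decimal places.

Var(ȳ_str) = Σ Wₕ²(1−fₕ)sₕ²/nₕ with Wₕ = Nₕ/38423:
  Tier 2: (9204/38423)²·(1−2237/9204)·5.601/2237 = 1.0875255 × 10^-4
  Tier 1: (19080/38423)²·(1−2936/19080)·7.9/2936 = 5.6140725 × 10^-4
  Tier 4: (10139/38423)²·(1−1762/10139)·32.42/1762 = 0.0010585423
  → Var(ȳ_str) = 0.0017287021.
Var(ȳ_srs) = (1 − 6935/38423)·32.48/6935 = 0.0038381625.
deff = 0.0017287021 / 0.0038381625 = 0.4504.

0.4504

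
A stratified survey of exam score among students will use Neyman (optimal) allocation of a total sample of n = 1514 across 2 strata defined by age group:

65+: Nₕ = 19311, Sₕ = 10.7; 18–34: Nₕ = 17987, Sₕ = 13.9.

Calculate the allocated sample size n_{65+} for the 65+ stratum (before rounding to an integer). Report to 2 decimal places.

Neyman allocation: nₕ = n·NₕSₕ / Σⱼ NⱼSⱼ.
Σ NⱼSⱼ = 19311·10.7 + 17987·13.9 = 456647.
n_{65+} = 1514·19311·10.7 / 456647 = 685.07.

685.07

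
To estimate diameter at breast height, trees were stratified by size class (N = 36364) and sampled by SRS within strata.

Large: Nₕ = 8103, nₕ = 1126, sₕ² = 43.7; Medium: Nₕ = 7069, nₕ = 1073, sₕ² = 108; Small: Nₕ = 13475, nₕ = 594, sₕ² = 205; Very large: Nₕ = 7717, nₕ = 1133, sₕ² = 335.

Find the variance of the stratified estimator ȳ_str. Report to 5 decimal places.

0.06155

Var(ȳ_str) = Σₕ Wₕ²(1 − fₕ)sₕ²/nₕ with Wₕ = Nₕ/N, N = 36364.
Large: Wₕ = 0.22283027; term = 0.22283027²·(1 − 0.13896088)·43.7/1126 = 0.0016592595.
Medium: Wₕ = 0.19439556; term = 0.19439556²·(1 − 0.15178950)·108/1073 = 0.0032262673.
Small: Wₕ = 0.37055879; term = 0.37055879²·(1 − 0.04408163)·205/594 = 0.045300445.
Very large: Wₕ = 0.21221538; term = 0.21221538²·(1 − 0.14681871)·335/1133 = 0.011360826.
Sum = 0.061546798.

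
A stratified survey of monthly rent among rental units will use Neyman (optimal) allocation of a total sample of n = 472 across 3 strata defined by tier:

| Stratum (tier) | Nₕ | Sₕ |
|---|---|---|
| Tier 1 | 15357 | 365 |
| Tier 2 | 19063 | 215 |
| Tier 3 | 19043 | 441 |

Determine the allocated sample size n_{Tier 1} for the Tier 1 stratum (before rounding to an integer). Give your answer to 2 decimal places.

146.16

Neyman allocation: nₕ = n·NₕSₕ / Σⱼ NⱼSⱼ.
Σ NⱼSⱼ = 15357·365 + 19063·215 + 19043·441 = 1.8101813 × 10^7.
n_{Tier 1} = 472·15357·365 / (1.8101813 × 10^7) = 146.16.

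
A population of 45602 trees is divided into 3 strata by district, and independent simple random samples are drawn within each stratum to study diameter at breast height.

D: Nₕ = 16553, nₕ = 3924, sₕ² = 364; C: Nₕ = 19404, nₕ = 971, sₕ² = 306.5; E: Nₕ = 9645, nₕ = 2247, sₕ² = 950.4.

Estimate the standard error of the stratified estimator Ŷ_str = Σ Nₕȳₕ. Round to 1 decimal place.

12746.5

Var(Ŷ_str) = Σₕ Nₕ²(1 − fₕ)sₕ²/nₕ.
D: 16553²·(1 − 3924/16553)·364/3924 = 1.9391797 × 10^7.
C: 19404²·(1 − 971/19404)·306.5/971 = 1.1290119 × 10^8.
E: 9645²·(1 − 2247/9645)·950.4/2247 = 3.0180047 × 10^7.
Sum = 1.6247303 × 10^8.
SE = √(1.6247303 × 10^8) = 12746.5.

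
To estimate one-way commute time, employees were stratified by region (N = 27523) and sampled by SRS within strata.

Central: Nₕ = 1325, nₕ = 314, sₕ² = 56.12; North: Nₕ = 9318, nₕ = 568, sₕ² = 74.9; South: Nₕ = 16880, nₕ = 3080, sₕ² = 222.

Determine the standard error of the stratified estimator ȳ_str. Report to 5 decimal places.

Var(ȳ_str) = Σₕ Wₕ²(1 − fₕ)sₕ²/nₕ with Wₕ = Nₕ/N, N = 27523.
Central: Wₕ = 0.04814155; term = 0.04814155²·(1 − 0.23698113)·56.12/314 = 3.1605561 × 10^-4.
North: Wₕ = 0.33855321; term = 0.33855321²·(1 − 0.06095729)·74.9/568 = 0.014192951.
South: Wₕ = 0.61330524; term = 0.61330524²·(1 − 0.18246445)·222/3080 = 0.02216472.
Sum = 0.036673727.
SE = √(0.036673727) = 0.19150.

0.19150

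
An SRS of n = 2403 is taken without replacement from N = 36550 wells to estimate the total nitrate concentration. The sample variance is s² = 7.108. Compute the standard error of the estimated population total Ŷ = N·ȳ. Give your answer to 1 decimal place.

1921.4

Var(Ŷ) = N²·Var(ȳ) = N²·(1 − n/N)·s²/n.
f = 2403/36550 = 0.06574555; Var(ȳ) = 0.93425445·7.108/2403 = 0.0027634959.
Var(Ŷ) = 36550² · 0.0027634959 = 3.6917611 × 10^6.
SE(Ŷ) = √(3.6917611 × 10^6) = 1921.4.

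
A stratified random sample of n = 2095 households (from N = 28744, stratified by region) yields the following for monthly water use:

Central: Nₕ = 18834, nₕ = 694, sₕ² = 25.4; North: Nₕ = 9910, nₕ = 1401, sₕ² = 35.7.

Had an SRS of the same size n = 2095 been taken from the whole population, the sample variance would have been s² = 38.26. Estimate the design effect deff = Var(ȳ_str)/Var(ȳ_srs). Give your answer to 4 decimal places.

1.0475

Var(ȳ_str) = Σ Wₕ²(1−fₕ)sₕ²/nₕ with Wₕ = Nₕ/28744:
  Central: (18834/28744)²·(1−694/18834)·25.4/694 = 0.015134208
  North: (9910/28744)²·(1−1401/9910)·35.7/1401 = 0.0026006856
  → Var(ȳ_str) = 0.017734894.
Var(ȳ_srs) = (1 − 2095/28744)·38.26/2095 = 0.016931469.
deff = 0.017734894 / 0.016931469 = 1.0475.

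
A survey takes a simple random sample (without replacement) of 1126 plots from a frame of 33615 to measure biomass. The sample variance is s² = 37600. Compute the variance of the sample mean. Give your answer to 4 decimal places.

32.2740

Under SRS without replacement, Var(ȳ) = (1 − f)·s²/n with f = n/N = 1126/33615 = 0.03349695.
Var(ȳ) = (1 − 0.03349695)·37600/1126 = 0.96650305·33.39254 = 32.273992.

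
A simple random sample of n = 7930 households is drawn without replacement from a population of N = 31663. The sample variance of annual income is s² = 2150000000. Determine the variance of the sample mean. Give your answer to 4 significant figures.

Under SRS without replacement, Var(ȳ) = (1 − f)·s²/n with f = n/N = 7930/31663 = 0.25045005.
Var(ȳ) = (1 − 0.25045005)·2150000000/7930 = 0.74954995·271122.32 = 203219.72.

203200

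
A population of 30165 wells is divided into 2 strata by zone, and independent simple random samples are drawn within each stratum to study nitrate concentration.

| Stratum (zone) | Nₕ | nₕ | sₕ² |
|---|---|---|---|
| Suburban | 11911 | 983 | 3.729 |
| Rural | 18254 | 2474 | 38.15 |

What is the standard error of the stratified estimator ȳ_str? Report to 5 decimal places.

Var(ȳ_str) = Σₕ Wₕ²(1 − fₕ)sₕ²/nₕ with Wₕ = Nₕ/N, N = 30165.
Suburban: Wₕ = 0.39486159; term = 0.39486159²·(1 − 0.08252875)·3.729/983 = 5.4265164 × 10^-4.
Rural: Wₕ = 0.60513841; term = 0.60513841²·(1 − 0.13553194)·38.15/2474 = 0.0048814993.
Sum = 0.0054241509.
SE = √(0.0054241509) = 0.07365.

0.07365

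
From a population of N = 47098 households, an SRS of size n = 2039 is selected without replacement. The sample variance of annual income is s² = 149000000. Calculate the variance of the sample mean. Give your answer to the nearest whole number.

Under SRS without replacement, Var(ȳ) = (1 − f)·s²/n with f = n/N = 2039/47098 = 0.04329271.
Var(ȳ) = (1 − 0.04329271)·149000000/2039 = 0.95670729·73075.037 = 69911.42.

69911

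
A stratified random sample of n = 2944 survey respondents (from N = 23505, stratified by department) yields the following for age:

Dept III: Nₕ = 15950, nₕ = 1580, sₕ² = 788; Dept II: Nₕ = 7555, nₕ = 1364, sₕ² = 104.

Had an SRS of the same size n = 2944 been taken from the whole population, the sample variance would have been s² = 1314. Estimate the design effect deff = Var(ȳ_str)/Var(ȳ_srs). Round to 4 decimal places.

Var(ȳ_str) = Σ Wₕ²(1−fₕ)sₕ²/nₕ with Wₕ = Nₕ/23505:
  Dept III: (15950/23505)²·(1−1580/15950)·788/1580 = 0.20690266
  Dept II: (7555/23505)²·(1−1364/7555)·104/1364 = 0.0064549626
  → Var(ȳ_str) = 0.21335762.
Var(ȳ_srs) = (1 − 2944/23505)·1314/2944 = 0.39042852.
deff = 0.21335762 / 0.39042852 = 0.5465.

0.5465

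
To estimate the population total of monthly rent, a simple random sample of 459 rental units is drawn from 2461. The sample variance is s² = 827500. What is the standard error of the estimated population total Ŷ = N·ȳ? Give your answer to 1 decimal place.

94246.6

Var(Ŷ) = N²·Var(ȳ) = N²·(1 − n/N)·s²/n.
f = 459/2461 = 0.18650955; Var(ȳ) = 0.81349045·827500/459 = 1466.5868.
Var(Ŷ) = 2461² · 1466.5868 = 8.8824138 × 10^9.
SE(Ŷ) = √(8.8824138 × 10^9) = 94246.6.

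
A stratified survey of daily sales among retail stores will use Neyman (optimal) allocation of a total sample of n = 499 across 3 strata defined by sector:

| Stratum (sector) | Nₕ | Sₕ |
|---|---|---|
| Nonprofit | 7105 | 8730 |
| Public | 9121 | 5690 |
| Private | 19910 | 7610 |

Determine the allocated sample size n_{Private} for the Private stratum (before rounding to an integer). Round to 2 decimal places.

284.83

Neyman allocation: nₕ = n·NₕSₕ / Σⱼ NⱼSⱼ.
Σ NⱼSⱼ = 7105·8730 + 9121·5690 + 19910·7610 = 2.6544024 × 10^8.
n_{Private} = 499·19910·7610 / (2.6544024 × 10^8) = 284.83.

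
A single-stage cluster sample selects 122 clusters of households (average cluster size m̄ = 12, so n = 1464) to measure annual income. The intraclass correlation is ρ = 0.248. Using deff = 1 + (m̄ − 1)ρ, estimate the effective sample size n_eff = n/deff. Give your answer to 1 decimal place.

392.7

deff = 1 + (12 − 1)·0.248 = 1 + 2.728 = 3.728.
n_eff = 1464 / 3.728 = 392.7.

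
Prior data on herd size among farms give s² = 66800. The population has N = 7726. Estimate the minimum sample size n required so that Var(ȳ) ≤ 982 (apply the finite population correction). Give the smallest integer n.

Without fpc, n₀ = s²/D = 66800/982 = 68.0244.
With fpc, (1 − n/N)·s²/n ≤ D requires n ≥ n₀/(1 + n₀/N) = 68.0244/(1 + 68.0244/7726) = 67.4307.
Rounding up, n = 68.

68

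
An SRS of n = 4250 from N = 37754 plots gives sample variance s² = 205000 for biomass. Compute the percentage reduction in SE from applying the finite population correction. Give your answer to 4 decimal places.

5.7965

f = n/N = 4250/37754 = 0.11257085.
SE_no-fpc = √(s²/n) = 6.9451634; SE_fpc = √((1−f)s²/n) = 6.542584.
Ratio = √(1−f) = 0.94203458. Reduction = 100·(1 − 0.94203458) = 5.7965%.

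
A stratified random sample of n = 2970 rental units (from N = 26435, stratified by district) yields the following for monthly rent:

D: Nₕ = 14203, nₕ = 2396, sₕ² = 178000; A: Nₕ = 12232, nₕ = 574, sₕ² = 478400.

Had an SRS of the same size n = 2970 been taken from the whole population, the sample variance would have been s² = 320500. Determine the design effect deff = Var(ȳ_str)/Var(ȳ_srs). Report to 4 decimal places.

Var(ȳ_str) = Σ Wₕ²(1−fₕ)sₕ²/nₕ with Wₕ = Nₕ/26435:
  D: (14203/26435)²·(1−2396/14203)·178000/2396 = 17.827655
  A: (12232/26435)²·(1−574/12232)·478400/574 = 170.07566
  → Var(ȳ_str) = 187.90332.
Var(ȳ_srs) = (1 − 2970/26435)·320500/2970 = 95.78838.
deff = 187.90332 / 95.78838 = 1.9617.

1.9617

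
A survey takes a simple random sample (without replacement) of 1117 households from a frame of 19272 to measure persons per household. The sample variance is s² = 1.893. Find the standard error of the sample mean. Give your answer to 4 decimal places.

Under SRS without replacement, Var(ȳ) = (1 − f)·s²/n with f = n/N = 1117/19272 = 0.05795973.
Var(ȳ) = (1 − 0.05795973)·1.893/1117 = 0.94204027·0.001694718 = 0.0015964926.
SE(ȳ) = √(0.0015964926) = 0.0400.

0.0400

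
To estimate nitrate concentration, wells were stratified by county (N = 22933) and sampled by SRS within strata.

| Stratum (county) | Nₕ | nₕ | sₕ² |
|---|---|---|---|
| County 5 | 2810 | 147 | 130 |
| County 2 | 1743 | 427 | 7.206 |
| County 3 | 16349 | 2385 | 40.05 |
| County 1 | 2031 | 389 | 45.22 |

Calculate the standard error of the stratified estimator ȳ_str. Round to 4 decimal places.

Var(ȳ_str) = Σₕ Wₕ²(1 − fₕ)sₕ²/nₕ with Wₕ = Nₕ/N, N = 22933.
County 5: Wₕ = 0.12253085; term = 0.12253085²·(1 − 0.05231317)·130/147 = 0.012582929.
County 2: Wₕ = 0.07600401; term = 0.07600401²·(1 − 0.24497992)·7.206/427 = 7.3603407 × 10^-5.
County 3: Wₕ = 0.71290280; term = 0.71290280²·(1 − 0.14588048)·40.05/2385 = 0.0072894276.
County 1: Wₕ = 0.08856233; term = 0.08856233²·(1 − 0.19153127)·45.22/389 = 7.3712695 × 10^-4.
Sum = 0.020683087.
SE = √(0.020683087) = 0.1438.

0.1438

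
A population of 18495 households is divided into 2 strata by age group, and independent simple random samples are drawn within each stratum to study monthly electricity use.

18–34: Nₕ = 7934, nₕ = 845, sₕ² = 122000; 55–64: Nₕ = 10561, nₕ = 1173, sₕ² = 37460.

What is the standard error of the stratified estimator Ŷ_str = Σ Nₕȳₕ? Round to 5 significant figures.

Var(Ŷ_str) = Σₕ Nₕ²(1 − fₕ)sₕ²/nₕ.
18–34: 7934²·(1 − 845/7934)·122000/845 = 8.1204537 × 10^9.
55–64: 10561²·(1 − 1173/10561)·37460/1173 = 3.1662696 × 10^9.
Sum = 1.1286723 × 10^10.
SE = √(1.1286723 × 10^10) = 106240.

106240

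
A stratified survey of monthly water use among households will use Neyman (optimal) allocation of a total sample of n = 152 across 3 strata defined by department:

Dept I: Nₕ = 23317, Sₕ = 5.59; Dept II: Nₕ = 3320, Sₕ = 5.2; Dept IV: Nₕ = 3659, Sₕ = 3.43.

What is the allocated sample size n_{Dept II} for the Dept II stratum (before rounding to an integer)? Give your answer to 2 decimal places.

16.38

Neyman allocation: nₕ = n·NₕSₕ / Σⱼ NⱼSⱼ.
Σ NⱼSⱼ = 23317·5.59 + 3320·5.2 + 3659·3.43 = 160156.4.
n_{Dept II} = 152·3320·5.2 / 160156.4 = 16.38.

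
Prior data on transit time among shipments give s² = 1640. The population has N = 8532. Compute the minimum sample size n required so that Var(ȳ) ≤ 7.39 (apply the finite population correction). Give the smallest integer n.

217

Without fpc, n₀ = s²/D = 1640/7.39 = 221.9215.
With fpc, (1 − n/N)·s²/n ≤ D requires n ≥ n₀/(1 + n₀/N) = 221.9215/(1 + 221.9215/8532) = 216.2955.
Rounding up, n = 217.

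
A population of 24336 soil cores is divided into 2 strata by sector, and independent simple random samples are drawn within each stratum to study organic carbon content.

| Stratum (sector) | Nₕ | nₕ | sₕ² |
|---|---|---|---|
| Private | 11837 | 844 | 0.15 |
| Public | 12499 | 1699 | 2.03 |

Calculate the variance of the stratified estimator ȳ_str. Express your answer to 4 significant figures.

3.114 × 10^-4

Var(ȳ_str) = Σₕ Wₕ²(1 − fₕ)sₕ²/nₕ with Wₕ = Nₕ/N, N = 24336.
Private: Wₕ = 0.48639875; term = 0.48639875²·(1 − 0.07130185)·0.15/844 = 3.9048854 × 10^-5.
Public: Wₕ = 0.51360125; term = 0.51360125²·(1 − 0.13593087)·2.03/1699 = 2.7233489 × 10^-4.
Sum = 3.1138374 × 10^-4.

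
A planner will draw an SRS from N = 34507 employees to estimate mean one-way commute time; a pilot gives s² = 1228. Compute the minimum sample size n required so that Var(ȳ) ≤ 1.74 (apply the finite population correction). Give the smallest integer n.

692

Without fpc, n₀ = s²/D = 1228/1.74 = 705.7471.
With fpc, (1 − n/N)·s²/n ≤ D requires n ≥ n₀/(1 + n₀/N) = 705.7471/(1 + 705.7471/34507) = 691.6023.
Rounding up, n = 692.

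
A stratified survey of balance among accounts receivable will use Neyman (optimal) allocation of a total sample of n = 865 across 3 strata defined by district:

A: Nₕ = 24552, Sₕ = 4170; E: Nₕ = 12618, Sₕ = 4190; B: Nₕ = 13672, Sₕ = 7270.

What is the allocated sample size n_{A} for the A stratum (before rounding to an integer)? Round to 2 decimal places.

347.78

Neyman allocation: nₕ = n·NₕSₕ / Σⱼ NⱼSⱼ.
Σ NⱼSⱼ = 24552·4170 + 12618·4190 + 13672·7270 = 2.546467 × 10^8.
n_{A} = 865·24552·4170 / (2.546467 × 10^8) = 347.78.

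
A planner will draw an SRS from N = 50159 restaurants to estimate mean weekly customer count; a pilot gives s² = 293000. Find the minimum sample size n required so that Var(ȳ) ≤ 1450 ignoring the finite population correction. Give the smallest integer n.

203

Without fpc, n₀ = s²/D = 293000/1450 = 202.0690.
Rounding up, n = 203.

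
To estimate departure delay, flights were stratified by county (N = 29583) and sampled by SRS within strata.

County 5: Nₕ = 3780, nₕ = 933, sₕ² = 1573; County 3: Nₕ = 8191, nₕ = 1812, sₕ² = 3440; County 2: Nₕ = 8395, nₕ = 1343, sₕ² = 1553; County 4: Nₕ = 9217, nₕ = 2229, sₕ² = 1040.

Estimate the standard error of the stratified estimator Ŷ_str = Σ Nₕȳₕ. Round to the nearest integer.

Var(Ŷ_str) = Σₕ Nₕ²(1 − fₕ)sₕ²/nₕ.
County 5: 3780²·(1 − 933/3780)·1573/933 = 1.814372 × 10^7.
County 3: 8191²·(1 − 1812/8191)·3440/1812 = 9.9194999 × 10^7.
County 2: 8395²·(1 − 1343/8395)·1553/1343 = 6.8458668 × 10^7.
County 4: 9217²·(1 − 2229/9217)·1040/2229 = 3.0051472 × 10^7.
Sum = 2.1584886 × 10^8.
SE = √(2.1584886 × 10^8) = 14692.

14692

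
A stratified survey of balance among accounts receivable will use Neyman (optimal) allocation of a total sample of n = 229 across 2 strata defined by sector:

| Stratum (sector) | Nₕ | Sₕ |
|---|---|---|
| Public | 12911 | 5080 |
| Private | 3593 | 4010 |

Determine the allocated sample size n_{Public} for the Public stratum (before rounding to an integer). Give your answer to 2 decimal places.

Neyman allocation: nₕ = n·NₕSₕ / Σⱼ NⱼSⱼ.
Σ NⱼSⱼ = 12911·5080 + 3593·4010 = 7.999581 × 10^7.
n_{Public} = 229·12911·5080 / (7.999581 × 10^7) = 187.76.

187.76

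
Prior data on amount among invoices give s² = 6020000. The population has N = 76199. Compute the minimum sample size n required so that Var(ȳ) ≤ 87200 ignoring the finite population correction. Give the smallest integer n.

Without fpc, n₀ = s²/D = 6020000/87200 = 69.0367.
Rounding up, n = 70.

70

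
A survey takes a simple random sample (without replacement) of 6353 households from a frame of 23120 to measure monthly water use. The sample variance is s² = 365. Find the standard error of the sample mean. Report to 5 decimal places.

0.20412

Under SRS without replacement, Var(ȳ) = (1 − f)·s²/n with f = n/N = 6353/23120 = 0.27478374.
Var(ȳ) = (1 − 0.27478374)·365/6353 = 0.72521626·0.057453172 = 0.041665974.
SE(ȳ) = √(0.041665974) = 0.20412.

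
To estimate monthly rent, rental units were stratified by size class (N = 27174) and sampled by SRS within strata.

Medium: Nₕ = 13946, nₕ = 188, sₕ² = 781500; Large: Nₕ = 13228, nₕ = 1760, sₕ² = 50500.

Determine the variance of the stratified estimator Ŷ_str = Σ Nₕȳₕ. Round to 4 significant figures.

8.019 × 10^11

Var(Ŷ_str) = Σₕ Nₕ²(1 − fₕ)sₕ²/nₕ.
Medium: 13946²·(1 − 188/13946)·781500/188 = 7.9758339 × 10^11.
Large: 13228²·(1 − 1760/13228)·50500/1760 = 4.3527185 × 10^9.
Sum = 8.0193611 × 10^11.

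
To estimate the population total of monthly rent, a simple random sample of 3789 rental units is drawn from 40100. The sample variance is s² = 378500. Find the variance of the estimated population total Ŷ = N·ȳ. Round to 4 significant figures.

Var(Ŷ) = N²·Var(ȳ) = N²·(1 − n/N)·s²/n.
f = 3789/40100 = 0.09448878; Var(ȳ) = 0.90551122·378500/3789 = 90.455529.
Var(Ŷ) = 40100² · 90.455529 = 1.454534 × 10^11.

1.455 × 10^11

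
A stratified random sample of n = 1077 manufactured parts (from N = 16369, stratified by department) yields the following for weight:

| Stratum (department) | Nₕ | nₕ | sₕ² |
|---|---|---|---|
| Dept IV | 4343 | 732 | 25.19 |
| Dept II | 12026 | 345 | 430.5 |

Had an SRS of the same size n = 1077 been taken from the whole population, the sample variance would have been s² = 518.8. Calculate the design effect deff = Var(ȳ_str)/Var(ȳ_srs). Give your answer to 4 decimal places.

Var(ȳ_str) = Σ Wₕ²(1−fₕ)sₕ²/nₕ with Wₕ = Nₕ/16369:
  Dept IV: (4343/16369)²·(1−732/4343)·25.19/732 = 0.0020141421
  Dept II: (12026/16369)²·(1−345/12026)·430.5/345 = 0.65420067
  → Var(ȳ_str) = 0.65621481.
Var(ȳ_srs) = (1 − 1077/16369)·518.8/1077 = 0.45001439.
deff = 0.65621481 / 0.45001439 = 1.4582.

1.4582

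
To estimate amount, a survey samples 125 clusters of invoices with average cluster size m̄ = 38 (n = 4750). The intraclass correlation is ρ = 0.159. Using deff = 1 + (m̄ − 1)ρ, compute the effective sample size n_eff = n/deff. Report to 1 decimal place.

690.1

deff = 1 + (38 − 1)·0.159 = 1 + 5.883 = 6.883.
n_eff = 4750 / 6.883 = 690.1.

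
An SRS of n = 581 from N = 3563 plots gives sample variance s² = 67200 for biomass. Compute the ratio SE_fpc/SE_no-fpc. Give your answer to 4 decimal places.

f = n/N = 581/3563 = 0.16306483.
SE_no-fpc = √(s²/n) = 10.754657; SE_fpc = √((1−f)s²/n) = 9.8388078.
Ratio = √(1−f) = 0.91484161.

0.9148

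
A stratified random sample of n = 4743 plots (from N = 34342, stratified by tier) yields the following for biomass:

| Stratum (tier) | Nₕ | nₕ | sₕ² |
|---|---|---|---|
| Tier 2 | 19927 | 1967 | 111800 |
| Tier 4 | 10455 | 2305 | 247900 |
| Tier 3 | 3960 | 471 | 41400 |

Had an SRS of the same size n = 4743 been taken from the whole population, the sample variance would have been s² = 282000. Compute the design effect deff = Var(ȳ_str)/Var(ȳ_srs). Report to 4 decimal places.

Var(ȳ_str) = Σ Wₕ²(1−fₕ)sₕ²/nₕ with Wₕ = Nₕ/34342:
  Tier 2: (19927/34342)²·(1−1967/19927)·111800/1967 = 17.247833
  Tier 4: (10455/34342)²·(1−2305/10455)·247900/2305 = 7.7702694
  Tier 3: (3960/34342)²·(1−471/3960)·41400/471 = 1.0297325
  → Var(ȳ_str) = 26.047835.
Var(ȳ_srs) = (1 − 4743/34342)·282000/4743 = 51.244521.
deff = 26.047835 / 51.244521 = 0.5083.

0.5083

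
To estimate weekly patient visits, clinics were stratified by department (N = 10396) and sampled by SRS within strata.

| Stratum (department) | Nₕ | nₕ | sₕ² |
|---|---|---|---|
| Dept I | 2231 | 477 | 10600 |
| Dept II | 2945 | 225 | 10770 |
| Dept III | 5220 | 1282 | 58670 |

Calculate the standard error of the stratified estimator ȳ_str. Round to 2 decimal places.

Var(ȳ_str) = Σₕ Wₕ²(1 − fₕ)sₕ²/nₕ with Wₕ = Nₕ/N, N = 10396.
Dept I: Wₕ = 0.21460177; term = 0.21460177²·(1 − 0.21380547)·10600/477 = 0.80460755.
Dept II: Wₕ = 0.28328203; term = 0.28328203²·(1 − 0.07640068)·10770/225 = 3.547765.
Dept III: Wₕ = 0.50211620; term = 0.50211620²·(1 − 0.24559387)·58670/1282 = 8.704458.
Sum = 13.056831.
SE = √(13.056831) = 3.61.

3.61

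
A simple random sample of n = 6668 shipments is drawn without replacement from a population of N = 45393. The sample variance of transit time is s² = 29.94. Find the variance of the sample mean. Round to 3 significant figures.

Under SRS without replacement, Var(ȳ) = (1 − f)·s²/n with f = n/N = 6668/45393 = 0.14689490.
Var(ȳ) = (1 − 0.14689490)·29.94/6668 = 0.85310510·0.004490102 = 0.0038305289.

0.00383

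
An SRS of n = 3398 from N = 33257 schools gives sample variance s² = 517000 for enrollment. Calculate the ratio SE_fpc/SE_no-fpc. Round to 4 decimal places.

f = n/N = 3398/33257 = 0.10217398.
SE_no-fpc = √(s²/n) = 12.334842; SE_fpc = √((1−f)s²/n) = 11.687717.
Ratio = √(1−f) = 0.94753682.

0.9475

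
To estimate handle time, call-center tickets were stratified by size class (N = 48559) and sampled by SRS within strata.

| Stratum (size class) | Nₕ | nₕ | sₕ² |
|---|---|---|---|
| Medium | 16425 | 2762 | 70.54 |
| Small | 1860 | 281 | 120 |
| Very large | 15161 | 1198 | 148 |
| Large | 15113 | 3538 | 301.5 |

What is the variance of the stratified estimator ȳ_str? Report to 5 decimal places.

Var(ȳ_str) = Σₕ Wₕ²(1 − fₕ)sₕ²/nₕ with Wₕ = Nₕ/N, N = 48559.
Medium: Wₕ = 0.33824832; term = 0.33824832²·(1 − 0.16815830)·70.54/2762 = 0.0024306575.
Small: Wₕ = 0.03830392; term = 0.03830392²·(1 − 0.15107527)·120/281 = 5.3190066 × 10^-4.
Very large: Wₕ = 0.31221813; term = 0.31221813²·(1 − 0.07901853)·148/1198 = 0.011091033.
Large: Wₕ = 0.31122964; term = 0.31122964²·(1 − 0.23410309)·301.5/3538 = 0.0063221049.
Sum = 0.020375696.

0.02038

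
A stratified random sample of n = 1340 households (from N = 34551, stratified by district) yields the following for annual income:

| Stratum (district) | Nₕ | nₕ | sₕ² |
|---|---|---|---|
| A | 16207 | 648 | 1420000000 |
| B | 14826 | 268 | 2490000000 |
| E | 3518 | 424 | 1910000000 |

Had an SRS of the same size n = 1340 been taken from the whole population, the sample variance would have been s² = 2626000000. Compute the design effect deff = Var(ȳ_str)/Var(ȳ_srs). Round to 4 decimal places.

1.1593

Var(ȳ_str) = Σ Wₕ²(1−fₕ)sₕ²/nₕ with Wₕ = Nₕ/34551:
  A: (16207/34551)²·(1−648/16207)·1420000000/648 = 462888.52
  B: (14826/34551)²·(1−268/14826)·2490000000/268 = 1.6798443 × 10^6
  E: (3518/34551)²·(1−424/3518)·1910000000/424 = 41073.566
  → Var(ȳ_str) = 2.1838064 × 10^6.
Var(ȳ_srs) = (1 − 1340/34551)·2626000000/1340 = 1.8836979 × 10^6.
deff = (2.1838064 × 10^6) / (1.8836979 × 10^6) = 1.1593.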